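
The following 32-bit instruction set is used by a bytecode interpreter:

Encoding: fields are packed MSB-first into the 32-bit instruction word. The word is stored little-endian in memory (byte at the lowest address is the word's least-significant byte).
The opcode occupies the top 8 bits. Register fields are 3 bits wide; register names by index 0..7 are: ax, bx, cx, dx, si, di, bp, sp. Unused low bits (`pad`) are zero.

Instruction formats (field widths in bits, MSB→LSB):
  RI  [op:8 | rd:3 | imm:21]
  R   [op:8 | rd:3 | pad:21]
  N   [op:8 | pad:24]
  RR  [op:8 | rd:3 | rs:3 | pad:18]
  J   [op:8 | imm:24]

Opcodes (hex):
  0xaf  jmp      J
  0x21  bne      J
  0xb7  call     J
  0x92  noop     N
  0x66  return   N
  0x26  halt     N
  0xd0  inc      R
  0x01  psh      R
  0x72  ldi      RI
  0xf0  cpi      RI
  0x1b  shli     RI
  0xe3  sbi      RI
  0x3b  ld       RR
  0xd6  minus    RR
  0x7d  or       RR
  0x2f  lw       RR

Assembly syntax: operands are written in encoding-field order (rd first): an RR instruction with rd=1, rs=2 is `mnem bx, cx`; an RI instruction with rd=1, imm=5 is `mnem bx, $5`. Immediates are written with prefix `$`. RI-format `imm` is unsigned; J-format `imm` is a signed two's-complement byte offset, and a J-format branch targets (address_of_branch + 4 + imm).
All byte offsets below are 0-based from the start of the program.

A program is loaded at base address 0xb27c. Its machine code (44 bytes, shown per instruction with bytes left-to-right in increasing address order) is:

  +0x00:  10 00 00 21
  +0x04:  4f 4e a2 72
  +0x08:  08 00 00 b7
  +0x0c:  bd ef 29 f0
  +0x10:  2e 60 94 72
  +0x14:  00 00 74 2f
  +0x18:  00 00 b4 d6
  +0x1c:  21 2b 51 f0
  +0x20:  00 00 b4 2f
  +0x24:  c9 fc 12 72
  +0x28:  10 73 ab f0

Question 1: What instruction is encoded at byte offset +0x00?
bne $16

[00] 10 00 00 21 → 0x21000010
  op=0x21000010>>24=0x21 ⇒ bne (J)
  [23:0] imm=16 = $16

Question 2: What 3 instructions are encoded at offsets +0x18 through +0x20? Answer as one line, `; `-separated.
@+18  little-endian(00 00 b4 d6) = 0xd6b40000
  top 8b → 0xd6 → minus [RR]
  rd: (w>>21)&0x7=0x5 → di
  rs: (w>>18)&0x7=0x5 → di
@+1c  little-endian(21 2b 51 f0) = 0xf0512b21
  top 8b → 0xf0 → cpi [RI]
  rd: (w>>21)&0x7=0x2 → cx
  imm: (w>>0)&0x1fffff=0x112b21 → $1125153
@+20  little-endian(00 00 b4 2f) = 0x2fb40000
  top 8b → 0x2f → lw [RR]
  rd: (w>>21)&0x7=0x5 → di
  rs: (w>>18)&0x7=0x5 → di

minus di, di; cpi cx, $1125153; lw di, di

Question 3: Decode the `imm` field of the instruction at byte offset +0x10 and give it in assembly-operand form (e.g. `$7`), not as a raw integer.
@+10  little-endian(2e 60 94 72) = 0x7294602e
  opcode bits[31:24]=0x72: ldi/RI
  rd@[23:21]=0x4 ⇒ si
  imm@[20:0]=0x14602e ⇒ $1335342

$1335342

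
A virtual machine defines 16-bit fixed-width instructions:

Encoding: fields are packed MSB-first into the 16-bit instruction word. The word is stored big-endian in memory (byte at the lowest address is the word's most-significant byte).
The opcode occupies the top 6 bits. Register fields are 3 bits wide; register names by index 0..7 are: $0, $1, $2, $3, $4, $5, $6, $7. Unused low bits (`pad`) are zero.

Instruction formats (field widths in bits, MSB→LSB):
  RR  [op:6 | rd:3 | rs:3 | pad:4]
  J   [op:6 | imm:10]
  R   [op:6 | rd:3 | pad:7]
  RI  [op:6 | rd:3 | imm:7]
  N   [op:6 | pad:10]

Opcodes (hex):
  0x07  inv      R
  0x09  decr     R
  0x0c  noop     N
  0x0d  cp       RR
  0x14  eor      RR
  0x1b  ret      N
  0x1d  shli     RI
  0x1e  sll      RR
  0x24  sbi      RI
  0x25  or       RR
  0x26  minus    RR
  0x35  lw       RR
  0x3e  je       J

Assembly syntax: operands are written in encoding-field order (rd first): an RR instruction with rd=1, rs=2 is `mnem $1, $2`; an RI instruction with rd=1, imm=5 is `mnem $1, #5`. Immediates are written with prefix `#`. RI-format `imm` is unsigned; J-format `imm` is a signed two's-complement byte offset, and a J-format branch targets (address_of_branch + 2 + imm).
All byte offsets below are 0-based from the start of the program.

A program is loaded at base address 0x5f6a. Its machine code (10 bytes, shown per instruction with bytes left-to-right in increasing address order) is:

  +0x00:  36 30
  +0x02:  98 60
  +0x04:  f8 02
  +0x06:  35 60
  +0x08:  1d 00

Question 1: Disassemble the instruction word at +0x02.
minus $0, $6

@+02  big-endian(98 60) = 0x9860
  opcode bits[15:10]=0x26: minus/RR
  rd@[9:7]=0x0 ⇒ $0
  rs@[6:4]=0x6 ⇒ $6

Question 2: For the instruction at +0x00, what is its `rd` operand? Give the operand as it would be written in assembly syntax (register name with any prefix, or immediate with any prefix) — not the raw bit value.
[00] 36 30 → 0x3630
  top 6b → 0xd → cp [RR]
  rd: (w>>7)&0x7=0x4 → $4
  rs: (w>>4)&0x7=0x3 → $3

$4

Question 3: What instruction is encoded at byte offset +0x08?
@+08  big-endian(1d 00) = 0x1d00
  top 6b → 0x7 → inv [R]
  [9:7] rd=2 = $2

inv $2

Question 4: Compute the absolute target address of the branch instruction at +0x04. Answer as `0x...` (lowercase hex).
0x5f72

off 0x04: read f8 02 as big → 0xf802
  opcode bits[15:10]=0x3e: je/J
  imm@[9:0]=0x2 ⇒ #2
  target = base 0x5f6a + off 0x04 + 2 + imm 2 = 0x5f72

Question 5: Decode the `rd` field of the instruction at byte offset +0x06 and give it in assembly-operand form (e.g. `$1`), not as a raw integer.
$2

off 0x06: read 35 60 as big → 0x3560
  op=0x3560>>10=0xd ⇒ cp (RR)
  rd@[9:7]=0x2 ⇒ $2
  rs@[6:4]=0x6 ⇒ $6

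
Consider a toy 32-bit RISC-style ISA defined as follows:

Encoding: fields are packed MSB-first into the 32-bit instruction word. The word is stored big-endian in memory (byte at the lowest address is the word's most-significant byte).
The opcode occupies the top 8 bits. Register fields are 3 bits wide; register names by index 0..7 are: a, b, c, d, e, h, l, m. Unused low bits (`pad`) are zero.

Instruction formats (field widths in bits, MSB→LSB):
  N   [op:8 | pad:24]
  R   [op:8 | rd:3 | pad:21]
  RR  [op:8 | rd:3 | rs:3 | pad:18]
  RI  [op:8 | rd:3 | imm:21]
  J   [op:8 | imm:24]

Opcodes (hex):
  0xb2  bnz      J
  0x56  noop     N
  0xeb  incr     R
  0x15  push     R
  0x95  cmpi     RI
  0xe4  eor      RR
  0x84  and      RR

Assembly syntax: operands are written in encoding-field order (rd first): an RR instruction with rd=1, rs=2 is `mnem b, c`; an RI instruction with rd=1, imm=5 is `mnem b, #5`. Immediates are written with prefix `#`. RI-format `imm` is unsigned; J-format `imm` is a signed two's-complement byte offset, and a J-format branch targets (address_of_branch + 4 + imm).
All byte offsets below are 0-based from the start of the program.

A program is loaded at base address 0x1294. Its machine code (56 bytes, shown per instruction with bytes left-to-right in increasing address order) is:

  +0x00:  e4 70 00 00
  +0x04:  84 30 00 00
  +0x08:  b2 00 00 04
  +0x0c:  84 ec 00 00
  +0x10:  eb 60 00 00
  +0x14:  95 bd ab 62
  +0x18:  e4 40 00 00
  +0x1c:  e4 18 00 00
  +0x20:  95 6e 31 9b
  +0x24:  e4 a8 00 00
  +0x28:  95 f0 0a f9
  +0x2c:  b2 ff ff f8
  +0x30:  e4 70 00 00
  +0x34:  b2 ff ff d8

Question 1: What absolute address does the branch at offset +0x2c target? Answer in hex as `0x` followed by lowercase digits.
@+2c  big-endian(b2 ff ff f8) = 0xb2fffff8
  op=0xb2fffff8>>24=0xb2 ⇒ bnz (J)
  imm: (w>>0)&0xffffff=0xfffff8 (s24→-8) → #-8
  target = base 0x1294 + off 0x2c + 4 + imm -8 = 0x12bc

0x12bc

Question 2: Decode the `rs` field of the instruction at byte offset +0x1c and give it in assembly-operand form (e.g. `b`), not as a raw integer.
@+1c  big-endian(e4 18 00 00) = 0xe4180000
  top 8b → 0xe4 → eor [RR]
  [23:21] rd=0 = a
  [20:18] rs=6 = l

l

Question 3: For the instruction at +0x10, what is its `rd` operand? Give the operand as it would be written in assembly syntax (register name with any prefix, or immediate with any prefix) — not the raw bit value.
+0x10: eb 60 00 00 ⇒ word 0xeb600000 (big)
  opcode bits[31:24]=0xeb: incr/R
  [23:21] rd=3 = d

d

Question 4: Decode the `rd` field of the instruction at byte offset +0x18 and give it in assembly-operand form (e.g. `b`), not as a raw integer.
c

[18] e4 40 00 00 → 0xe4400000
  opcode bits[31:24]=0xe4: eor/RR
  rd: (w>>21)&0x7=0x2 → c
  rs: (w>>18)&0x7=0x0 → a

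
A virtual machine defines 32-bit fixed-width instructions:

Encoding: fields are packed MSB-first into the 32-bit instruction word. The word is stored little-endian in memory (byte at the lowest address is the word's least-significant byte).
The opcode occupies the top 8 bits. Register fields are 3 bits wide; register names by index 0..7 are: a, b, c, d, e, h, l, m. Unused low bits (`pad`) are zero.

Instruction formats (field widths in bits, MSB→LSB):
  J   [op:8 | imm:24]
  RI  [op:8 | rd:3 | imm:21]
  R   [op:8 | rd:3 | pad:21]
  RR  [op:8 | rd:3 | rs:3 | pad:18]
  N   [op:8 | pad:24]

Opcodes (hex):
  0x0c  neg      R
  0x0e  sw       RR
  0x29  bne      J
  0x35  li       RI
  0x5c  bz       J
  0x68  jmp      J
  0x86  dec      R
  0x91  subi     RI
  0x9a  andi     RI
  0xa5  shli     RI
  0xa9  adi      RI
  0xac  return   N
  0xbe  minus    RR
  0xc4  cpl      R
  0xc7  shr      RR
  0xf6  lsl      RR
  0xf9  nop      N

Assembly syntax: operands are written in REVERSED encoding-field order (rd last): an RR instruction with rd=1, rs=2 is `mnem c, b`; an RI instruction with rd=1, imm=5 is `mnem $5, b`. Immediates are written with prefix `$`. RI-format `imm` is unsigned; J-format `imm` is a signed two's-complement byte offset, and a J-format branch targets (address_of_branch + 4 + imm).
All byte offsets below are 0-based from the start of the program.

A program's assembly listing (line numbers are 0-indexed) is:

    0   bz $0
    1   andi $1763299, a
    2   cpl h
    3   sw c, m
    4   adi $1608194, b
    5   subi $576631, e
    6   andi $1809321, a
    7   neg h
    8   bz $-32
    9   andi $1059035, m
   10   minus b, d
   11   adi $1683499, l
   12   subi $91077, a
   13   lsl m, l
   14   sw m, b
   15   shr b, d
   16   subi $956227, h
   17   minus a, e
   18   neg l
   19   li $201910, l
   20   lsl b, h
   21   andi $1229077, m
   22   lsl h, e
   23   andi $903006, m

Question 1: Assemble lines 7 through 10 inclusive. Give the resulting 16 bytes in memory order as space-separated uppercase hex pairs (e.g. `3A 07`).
7. neg fields op=0xc:8|rd=5:3|pad=0:21 → word 0ca00000h → 00 00 a0 0c
8. bz fields op=0x5c:8|imm=-32:24 → word 5cffffe0h → e0 ff ff 5c
9. andi fields op=0x9a:8|rd=7:3|imm=1059035:21 → word 9af028dbh → db 28 f0 9a
10. minus fields op=0xbe:8|rd=3:3|rs=1:3|pad=0:18 → word be640000h → 00 00 64 be

00 00 A0 0C E0 FF FF 5C DB 28 F0 9A 00 00 64 BE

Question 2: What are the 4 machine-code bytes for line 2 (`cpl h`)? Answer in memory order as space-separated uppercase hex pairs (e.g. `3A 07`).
line 2 (cpl): pack op=0xc4:8|rd=5:3|pad=0:21 = 0xc4a00000; little→ 00 00 a0 c4

00 00 A0 C4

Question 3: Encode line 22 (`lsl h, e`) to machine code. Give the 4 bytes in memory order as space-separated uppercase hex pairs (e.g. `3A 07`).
00 00 94 F6

22. lsl fields op=0xf6:8|rd=4:3|rs=5:3|pad=0:18 → word f6940000h → 00 00 94 f6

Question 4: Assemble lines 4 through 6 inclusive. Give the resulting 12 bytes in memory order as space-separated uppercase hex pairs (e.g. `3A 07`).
02 8A 38 A9 77 CC 88 91 A9 9B 1B 9A

4. adi fields op=0xa9:8|rd=1:3|imm=1608194:21 → word a9388a02h → 02 8a 38 a9
5. subi fields op=0x91:8|rd=4:3|imm=576631:21 → word 9188cc77h → 77 cc 88 91
6. andi fields op=0x9a:8|rd=0:3|imm=1809321:21 → word 9a1b9ba9h → a9 9b 1b 9a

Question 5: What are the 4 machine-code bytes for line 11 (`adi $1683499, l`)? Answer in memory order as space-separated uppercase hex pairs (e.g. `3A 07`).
L11: adi op=0xa9:8|rd=6:3|imm=1683499:21 ⇒ 0xa9d9b02b ⇒ little 2b b0 d9 a9

2B B0 D9 A9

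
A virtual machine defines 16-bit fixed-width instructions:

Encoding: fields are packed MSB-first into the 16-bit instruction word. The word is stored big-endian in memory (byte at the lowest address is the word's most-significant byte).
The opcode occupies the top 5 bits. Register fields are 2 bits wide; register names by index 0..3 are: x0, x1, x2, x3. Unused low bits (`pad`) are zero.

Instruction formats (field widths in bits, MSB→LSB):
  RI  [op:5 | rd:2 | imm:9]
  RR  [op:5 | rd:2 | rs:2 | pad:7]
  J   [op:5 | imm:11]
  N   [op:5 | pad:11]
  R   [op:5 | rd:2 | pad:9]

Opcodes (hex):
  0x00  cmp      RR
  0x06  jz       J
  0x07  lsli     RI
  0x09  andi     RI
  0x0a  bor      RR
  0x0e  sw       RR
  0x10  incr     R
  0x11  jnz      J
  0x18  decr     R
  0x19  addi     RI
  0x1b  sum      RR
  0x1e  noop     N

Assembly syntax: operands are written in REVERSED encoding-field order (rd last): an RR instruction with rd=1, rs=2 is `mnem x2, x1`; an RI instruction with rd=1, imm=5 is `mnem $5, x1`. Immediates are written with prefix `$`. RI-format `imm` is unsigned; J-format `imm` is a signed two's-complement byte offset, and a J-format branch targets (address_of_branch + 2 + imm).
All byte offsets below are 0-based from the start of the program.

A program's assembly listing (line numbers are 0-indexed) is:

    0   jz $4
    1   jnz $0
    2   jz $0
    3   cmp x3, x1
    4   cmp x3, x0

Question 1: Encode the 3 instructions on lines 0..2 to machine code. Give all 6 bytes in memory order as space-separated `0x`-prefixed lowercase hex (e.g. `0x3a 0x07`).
0x30 0x04 0x88 0x00 0x30 0x00

line 0 (jz): pack op=0x6:5|imm=4:11 = 0x3004; big→ 30 04
line 1 (jnz): pack op=0x11:5|imm=0:11 = 0x8800; big→ 88 00
line 2 (jz): pack op=0x6:5|imm=0:11 = 0x3000; big→ 30 00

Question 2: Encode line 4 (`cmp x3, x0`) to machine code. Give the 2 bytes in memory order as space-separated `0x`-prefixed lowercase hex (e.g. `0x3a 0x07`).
0x01 0x80

4. cmp fields op=0x0:5|rd=0:2|rs=3:2|pad=0:7 → word 0180h → 01 80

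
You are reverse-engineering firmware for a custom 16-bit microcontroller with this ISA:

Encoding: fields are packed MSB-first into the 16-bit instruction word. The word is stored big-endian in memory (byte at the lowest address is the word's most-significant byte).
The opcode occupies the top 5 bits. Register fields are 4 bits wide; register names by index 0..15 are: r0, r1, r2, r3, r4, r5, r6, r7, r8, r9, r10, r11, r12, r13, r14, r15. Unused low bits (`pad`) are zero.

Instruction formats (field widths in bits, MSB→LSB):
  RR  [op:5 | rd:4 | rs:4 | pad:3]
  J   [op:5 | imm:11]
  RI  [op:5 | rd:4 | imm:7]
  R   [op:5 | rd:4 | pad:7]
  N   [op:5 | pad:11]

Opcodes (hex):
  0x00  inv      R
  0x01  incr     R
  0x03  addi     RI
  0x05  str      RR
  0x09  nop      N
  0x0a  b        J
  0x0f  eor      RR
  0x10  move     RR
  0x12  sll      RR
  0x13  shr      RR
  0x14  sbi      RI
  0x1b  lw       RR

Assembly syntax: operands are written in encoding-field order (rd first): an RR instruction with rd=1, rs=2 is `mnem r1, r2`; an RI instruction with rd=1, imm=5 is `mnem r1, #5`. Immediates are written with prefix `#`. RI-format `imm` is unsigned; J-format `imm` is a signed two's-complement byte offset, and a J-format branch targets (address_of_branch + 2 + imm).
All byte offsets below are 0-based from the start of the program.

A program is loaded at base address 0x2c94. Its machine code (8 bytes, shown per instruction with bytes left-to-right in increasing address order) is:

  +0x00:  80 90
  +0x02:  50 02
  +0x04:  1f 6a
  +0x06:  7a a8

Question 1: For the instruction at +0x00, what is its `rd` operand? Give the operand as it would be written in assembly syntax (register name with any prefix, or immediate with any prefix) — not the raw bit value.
@+00  big-endian(80 90) = 0x8090
  op=0x8090>>11=0x10 ⇒ move (RR)
  [10:7] rd=1 = r1
  [6:3] rs=2 = r2

r1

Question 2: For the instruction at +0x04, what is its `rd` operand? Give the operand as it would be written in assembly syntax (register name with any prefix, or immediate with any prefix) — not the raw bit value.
r14

+0x04: 1f 6a ⇒ word 0x1f6a (big)
  top 5b → 0x3 → addi [RI]
  [10:7] rd=14 = r14
  [6:0] imm=106 = #106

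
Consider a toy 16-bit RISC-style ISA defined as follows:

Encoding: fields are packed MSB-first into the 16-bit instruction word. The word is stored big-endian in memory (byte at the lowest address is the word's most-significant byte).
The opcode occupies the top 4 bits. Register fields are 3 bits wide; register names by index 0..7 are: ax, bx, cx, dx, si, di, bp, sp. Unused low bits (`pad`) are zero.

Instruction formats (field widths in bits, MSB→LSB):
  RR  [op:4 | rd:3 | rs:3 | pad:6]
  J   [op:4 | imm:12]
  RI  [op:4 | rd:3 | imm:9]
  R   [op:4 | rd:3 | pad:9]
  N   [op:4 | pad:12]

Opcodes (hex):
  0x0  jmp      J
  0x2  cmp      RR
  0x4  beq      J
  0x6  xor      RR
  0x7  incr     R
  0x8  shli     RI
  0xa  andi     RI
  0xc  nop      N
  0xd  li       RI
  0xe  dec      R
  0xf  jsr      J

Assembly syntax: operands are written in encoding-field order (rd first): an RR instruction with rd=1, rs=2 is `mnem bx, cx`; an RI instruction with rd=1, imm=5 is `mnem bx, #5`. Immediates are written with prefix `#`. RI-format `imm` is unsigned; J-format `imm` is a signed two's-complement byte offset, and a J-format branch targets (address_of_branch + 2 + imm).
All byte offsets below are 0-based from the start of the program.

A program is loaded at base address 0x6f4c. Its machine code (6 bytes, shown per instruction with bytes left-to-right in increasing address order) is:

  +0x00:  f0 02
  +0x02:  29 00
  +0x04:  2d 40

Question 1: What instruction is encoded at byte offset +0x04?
cmp bp, di

@+04  big-endian(2d 40) = 0x2d40
  op=0x2d40>>12=0x2 ⇒ cmp (RR)
  [11:9] rd=6 = bp
  [8:6] rs=5 = di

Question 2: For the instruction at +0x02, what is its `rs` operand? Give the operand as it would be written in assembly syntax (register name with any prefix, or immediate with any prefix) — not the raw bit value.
si

+0x02: 29 00 ⇒ word 0x2900 (big)
  opcode bits[15:12]=0x2: cmp/RR
  rd@[11:9]=0x4 ⇒ si
  rs@[8:6]=0x4 ⇒ si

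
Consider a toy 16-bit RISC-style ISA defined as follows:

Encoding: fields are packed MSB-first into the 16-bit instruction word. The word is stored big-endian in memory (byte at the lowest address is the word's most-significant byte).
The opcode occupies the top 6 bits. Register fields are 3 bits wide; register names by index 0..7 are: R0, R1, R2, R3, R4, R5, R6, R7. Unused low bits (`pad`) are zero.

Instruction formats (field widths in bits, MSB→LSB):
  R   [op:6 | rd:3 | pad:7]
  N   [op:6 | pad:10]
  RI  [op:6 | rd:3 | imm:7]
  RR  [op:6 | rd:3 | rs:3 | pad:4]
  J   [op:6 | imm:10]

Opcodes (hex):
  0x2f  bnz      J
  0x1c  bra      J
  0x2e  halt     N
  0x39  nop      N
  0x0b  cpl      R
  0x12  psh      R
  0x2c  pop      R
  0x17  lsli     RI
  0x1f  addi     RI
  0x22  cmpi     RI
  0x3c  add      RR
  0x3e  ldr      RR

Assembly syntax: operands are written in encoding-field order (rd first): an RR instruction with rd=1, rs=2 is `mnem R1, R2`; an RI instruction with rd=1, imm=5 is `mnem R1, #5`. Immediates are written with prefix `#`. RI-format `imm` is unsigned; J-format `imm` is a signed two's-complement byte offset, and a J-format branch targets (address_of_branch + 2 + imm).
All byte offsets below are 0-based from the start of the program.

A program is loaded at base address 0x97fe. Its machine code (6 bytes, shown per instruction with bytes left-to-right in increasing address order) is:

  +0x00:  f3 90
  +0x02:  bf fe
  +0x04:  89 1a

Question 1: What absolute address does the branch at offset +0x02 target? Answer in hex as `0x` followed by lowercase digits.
@+02  big-endian(bf fe) = 0xbffe
  opcode bits[15:10]=0x2f: bnz/J
  imm: (w>>0)&0x3ff=0x3fe (s10→-2) → #-2
  target = base 0x97fe + off 0x02 + 2 + imm -2 = 0x9800

0x9800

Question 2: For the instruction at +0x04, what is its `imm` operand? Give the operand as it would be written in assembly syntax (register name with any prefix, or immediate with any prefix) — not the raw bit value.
+0x04: 89 1a ⇒ word 0x891a (big)
  top 6b → 0x22 → cmpi [RI]
  rd@[9:7]=0x2 ⇒ R2
  imm@[6:0]=0x1a ⇒ #26

#26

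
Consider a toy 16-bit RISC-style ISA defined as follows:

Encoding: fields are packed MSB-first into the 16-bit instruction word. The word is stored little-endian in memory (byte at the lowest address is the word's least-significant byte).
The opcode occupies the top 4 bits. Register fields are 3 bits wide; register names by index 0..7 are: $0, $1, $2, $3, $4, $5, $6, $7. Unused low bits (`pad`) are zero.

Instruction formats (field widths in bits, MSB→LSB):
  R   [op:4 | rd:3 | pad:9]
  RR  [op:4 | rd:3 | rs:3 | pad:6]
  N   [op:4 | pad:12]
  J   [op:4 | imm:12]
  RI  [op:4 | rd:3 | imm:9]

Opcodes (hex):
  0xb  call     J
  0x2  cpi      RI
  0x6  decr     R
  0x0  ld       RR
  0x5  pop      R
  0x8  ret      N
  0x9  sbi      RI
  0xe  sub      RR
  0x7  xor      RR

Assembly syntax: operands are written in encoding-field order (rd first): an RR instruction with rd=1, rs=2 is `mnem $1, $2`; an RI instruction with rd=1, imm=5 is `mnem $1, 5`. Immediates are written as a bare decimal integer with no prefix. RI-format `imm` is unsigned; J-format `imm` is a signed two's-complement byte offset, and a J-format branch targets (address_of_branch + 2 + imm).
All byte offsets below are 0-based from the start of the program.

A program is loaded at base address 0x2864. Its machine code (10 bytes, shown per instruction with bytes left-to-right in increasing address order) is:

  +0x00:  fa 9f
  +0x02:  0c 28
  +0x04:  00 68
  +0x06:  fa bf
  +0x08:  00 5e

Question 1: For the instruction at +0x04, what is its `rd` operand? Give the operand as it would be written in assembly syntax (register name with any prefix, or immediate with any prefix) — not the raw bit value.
$4

@+04  little-endian(00 68) = 0x6800
  top 4b → 0x6 → decr [R]
  rd: (w>>9)&0x7=0x4 → $4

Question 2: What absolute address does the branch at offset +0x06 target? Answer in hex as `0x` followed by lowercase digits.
0x2866

@+06  little-endian(fa bf) = 0xbffa
  op=0xbffa>>12=0xb ⇒ call (J)
  imm@[11:0]=0xffa (s12→-6) ⇒ -6
  target = base 0x2864 + off 0x06 + 2 + imm -6 = 0x2866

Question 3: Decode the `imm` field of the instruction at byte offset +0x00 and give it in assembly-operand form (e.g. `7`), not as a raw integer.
[00] fa 9f → 0x9ffa
  top 4b → 0x9 → sbi [RI]
  rd: (w>>9)&0x7=0x7 → $7
  imm: (w>>0)&0x1ff=0x1fa → 506

506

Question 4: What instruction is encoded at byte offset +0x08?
[08] 00 5e → 0x5e00
  top 4b → 0x5 → pop [R]
  rd: (w>>9)&0x7=0x7 → $7

pop $7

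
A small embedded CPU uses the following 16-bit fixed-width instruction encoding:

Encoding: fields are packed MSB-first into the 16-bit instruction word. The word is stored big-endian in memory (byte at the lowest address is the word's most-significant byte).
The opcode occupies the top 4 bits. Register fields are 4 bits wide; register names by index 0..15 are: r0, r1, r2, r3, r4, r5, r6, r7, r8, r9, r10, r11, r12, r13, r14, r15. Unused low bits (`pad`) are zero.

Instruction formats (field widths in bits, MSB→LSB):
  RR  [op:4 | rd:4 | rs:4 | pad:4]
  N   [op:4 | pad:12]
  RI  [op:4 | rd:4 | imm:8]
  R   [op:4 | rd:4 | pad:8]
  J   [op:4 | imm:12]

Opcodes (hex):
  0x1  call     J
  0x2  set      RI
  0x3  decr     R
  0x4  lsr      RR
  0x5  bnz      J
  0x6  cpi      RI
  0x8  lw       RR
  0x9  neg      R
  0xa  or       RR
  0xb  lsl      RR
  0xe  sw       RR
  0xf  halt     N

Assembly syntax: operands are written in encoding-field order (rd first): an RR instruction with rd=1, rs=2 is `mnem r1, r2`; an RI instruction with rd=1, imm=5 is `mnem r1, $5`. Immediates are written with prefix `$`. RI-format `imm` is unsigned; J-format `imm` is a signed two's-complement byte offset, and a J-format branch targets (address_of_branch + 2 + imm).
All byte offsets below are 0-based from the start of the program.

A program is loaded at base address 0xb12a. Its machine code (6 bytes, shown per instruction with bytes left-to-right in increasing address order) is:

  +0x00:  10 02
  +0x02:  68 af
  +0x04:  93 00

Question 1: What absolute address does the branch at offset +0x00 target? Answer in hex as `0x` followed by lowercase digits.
0xb12e

off 0x00: read 10 02 as big → 0x1002
  op=0x1002>>12=0x1 ⇒ call (J)
  imm: (w>>0)&0xfff=0x2 → $2
  target = base 0xb12a + off 0x00 + 2 + imm 2 = 0xb12e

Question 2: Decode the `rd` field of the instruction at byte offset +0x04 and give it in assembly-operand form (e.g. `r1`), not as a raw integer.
off 0x04: read 93 00 as big → 0x9300
  opcode bits[15:12]=0x9: neg/R
  [11:8] rd=3 = r3

r3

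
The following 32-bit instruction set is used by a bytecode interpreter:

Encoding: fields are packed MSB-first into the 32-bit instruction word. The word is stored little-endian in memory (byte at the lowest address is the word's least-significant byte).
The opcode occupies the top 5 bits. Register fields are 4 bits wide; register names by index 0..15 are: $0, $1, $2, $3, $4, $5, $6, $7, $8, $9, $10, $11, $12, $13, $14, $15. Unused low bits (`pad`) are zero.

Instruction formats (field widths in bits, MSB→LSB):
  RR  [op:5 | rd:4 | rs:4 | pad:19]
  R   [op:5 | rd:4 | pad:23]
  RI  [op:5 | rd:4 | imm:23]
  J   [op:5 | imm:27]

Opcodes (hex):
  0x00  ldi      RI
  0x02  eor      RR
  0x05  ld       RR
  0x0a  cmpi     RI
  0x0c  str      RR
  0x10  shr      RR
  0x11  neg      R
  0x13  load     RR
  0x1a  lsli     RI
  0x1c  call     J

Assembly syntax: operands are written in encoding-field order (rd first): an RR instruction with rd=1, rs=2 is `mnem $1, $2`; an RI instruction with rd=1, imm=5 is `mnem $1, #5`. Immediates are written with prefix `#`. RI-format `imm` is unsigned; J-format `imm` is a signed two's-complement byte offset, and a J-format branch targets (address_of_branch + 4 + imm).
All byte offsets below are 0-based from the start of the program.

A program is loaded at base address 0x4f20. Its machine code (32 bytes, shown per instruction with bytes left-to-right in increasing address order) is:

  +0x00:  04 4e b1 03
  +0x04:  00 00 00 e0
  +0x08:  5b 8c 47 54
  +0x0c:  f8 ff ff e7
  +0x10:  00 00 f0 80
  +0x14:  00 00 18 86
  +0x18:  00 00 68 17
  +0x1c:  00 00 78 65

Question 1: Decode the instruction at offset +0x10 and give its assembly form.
+0x10: 00 00 f0 80 ⇒ word 0x80f00000 (little)
  top 5b → 0x10 → shr [RR]
  rd: (w>>23)&0xf=0x1 → $1
  rs: (w>>19)&0xf=0xe → $14

shr $1, $14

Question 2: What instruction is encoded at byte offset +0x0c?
call #-8

[0c] f8 ff ff e7 → 0xe7fffff8
  op=0xe7fffff8>>27=0x1c ⇒ call (J)
  imm@[26:0]=0x7fffff8 (s27→-8) ⇒ #-8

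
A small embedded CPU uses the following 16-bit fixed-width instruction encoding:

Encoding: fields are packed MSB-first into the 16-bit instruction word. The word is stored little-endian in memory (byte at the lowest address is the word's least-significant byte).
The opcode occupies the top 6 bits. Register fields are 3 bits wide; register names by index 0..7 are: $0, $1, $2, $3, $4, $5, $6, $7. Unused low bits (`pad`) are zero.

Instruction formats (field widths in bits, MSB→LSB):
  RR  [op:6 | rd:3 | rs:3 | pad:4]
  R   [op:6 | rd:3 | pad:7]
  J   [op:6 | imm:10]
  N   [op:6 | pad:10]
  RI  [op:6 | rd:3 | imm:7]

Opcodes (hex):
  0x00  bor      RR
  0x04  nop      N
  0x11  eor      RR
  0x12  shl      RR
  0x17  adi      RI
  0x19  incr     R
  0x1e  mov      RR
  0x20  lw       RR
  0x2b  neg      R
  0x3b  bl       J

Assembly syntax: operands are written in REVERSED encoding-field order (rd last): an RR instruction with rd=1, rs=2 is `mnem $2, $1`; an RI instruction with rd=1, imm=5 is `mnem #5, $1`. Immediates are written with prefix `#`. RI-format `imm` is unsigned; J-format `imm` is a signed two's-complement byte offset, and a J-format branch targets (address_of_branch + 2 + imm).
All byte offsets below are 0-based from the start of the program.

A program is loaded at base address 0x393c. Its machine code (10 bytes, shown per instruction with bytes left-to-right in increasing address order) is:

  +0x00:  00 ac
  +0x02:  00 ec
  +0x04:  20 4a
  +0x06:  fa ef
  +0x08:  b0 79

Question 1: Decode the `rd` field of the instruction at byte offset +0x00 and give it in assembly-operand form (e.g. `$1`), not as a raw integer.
@+00  little-endian(00 ac) = 0xac00
  opcode bits[15:10]=0x2b: neg/R
  [9:7] rd=0 = $0

$0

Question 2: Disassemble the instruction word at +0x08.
[08] b0 79 → 0x79b0
  op=0x79b0>>10=0x1e ⇒ mov (RR)
  rd: (w>>7)&0x7=0x3 → $3
  rs: (w>>4)&0x7=0x3 → $3

mov $3, $3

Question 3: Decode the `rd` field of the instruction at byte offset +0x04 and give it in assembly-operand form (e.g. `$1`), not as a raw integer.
@+04  little-endian(20 4a) = 0x4a20
  top 6b → 0x12 → shl [RR]
  rd@[9:7]=0x4 ⇒ $4
  rs@[6:4]=0x2 ⇒ $2

$4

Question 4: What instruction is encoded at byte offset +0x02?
@+02  little-endian(00 ec) = 0xec00
  opcode bits[15:10]=0x3b: bl/J
  [9:0] imm=0 = #0

bl #0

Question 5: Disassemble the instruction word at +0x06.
[06] fa ef → 0xeffa
  top 6b → 0x3b → bl [J]
  [9:0] imm=1018 (s10→-6) = #-6

bl #-6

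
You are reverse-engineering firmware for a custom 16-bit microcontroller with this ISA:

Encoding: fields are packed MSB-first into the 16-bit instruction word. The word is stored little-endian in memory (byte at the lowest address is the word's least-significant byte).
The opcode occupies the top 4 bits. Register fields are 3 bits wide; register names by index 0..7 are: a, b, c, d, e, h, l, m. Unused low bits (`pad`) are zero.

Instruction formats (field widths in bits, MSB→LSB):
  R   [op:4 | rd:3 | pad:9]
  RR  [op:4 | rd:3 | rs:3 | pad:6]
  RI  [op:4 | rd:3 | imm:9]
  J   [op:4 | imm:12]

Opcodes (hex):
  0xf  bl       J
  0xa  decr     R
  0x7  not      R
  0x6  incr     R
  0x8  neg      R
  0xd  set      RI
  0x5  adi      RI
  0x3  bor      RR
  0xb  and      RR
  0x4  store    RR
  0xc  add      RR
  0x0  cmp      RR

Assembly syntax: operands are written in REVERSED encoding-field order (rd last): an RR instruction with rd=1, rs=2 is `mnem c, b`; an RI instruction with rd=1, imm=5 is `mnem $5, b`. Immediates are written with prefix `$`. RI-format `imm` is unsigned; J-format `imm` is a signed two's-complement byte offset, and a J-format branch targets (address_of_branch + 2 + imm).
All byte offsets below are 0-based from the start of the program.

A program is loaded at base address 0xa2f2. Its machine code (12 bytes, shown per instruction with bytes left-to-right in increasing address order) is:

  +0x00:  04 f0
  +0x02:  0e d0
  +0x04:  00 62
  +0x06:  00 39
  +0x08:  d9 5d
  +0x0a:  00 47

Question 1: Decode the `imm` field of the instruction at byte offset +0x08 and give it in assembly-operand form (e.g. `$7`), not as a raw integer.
off 0x08: read d9 5d as little → 0x5dd9
  opcode bits[15:12]=0x5: adi/RI
  [11:9] rd=6 = l
  [8:0] imm=473 = $473

$473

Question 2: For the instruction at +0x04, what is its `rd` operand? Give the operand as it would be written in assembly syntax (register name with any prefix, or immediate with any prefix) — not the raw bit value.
off 0x04: read 00 62 as little → 0x6200
  opcode bits[15:12]=0x6: incr/R
  rd@[11:9]=0x1 ⇒ b

b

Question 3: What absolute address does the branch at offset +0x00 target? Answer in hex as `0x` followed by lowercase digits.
0xa2f8

off 0x00: read 04 f0 as little → 0xf004
  op=0xf004>>12=0xf ⇒ bl (J)
  [11:0] imm=4 = $4
  target = base 0xa2f2 + off 0x00 + 2 + imm 4 = 0xa2f8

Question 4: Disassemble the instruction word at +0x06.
@+06  little-endian(00 39) = 0x3900
  top 4b → 0x3 → bor [RR]
  rd@[11:9]=0x4 ⇒ e
  rs@[8:6]=0x4 ⇒ e

bor e, e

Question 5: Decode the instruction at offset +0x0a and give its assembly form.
off 0x0a: read 00 47 as little → 0x4700
  top 4b → 0x4 → store [RR]
  rd@[11:9]=0x3 ⇒ d
  rs@[8:6]=0x4 ⇒ e

store e, d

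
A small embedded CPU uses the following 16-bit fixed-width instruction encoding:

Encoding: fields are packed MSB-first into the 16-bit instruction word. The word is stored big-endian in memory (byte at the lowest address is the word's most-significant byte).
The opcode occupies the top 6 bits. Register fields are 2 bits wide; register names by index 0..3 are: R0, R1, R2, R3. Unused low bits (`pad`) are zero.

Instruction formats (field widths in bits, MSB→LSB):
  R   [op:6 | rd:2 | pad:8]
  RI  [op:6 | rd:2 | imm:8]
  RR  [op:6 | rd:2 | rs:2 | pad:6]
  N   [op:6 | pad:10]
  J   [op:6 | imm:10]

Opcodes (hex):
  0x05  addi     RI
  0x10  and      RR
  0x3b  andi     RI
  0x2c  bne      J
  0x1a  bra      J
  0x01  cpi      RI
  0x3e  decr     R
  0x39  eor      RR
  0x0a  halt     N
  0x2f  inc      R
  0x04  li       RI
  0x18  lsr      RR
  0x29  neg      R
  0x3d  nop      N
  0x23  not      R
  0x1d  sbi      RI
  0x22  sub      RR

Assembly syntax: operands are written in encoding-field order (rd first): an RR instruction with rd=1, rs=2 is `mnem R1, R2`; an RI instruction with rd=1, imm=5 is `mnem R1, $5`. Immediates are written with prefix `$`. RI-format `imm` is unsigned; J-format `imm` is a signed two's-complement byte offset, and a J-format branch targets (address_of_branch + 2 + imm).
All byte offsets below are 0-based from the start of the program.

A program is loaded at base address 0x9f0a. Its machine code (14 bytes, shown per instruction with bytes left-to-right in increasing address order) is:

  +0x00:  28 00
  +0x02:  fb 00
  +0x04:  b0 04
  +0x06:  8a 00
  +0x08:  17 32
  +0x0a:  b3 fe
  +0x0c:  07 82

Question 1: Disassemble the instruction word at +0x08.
addi R3, $50

+0x08: 17 32 ⇒ word 0x1732 (big)
  top 6b → 0x5 → addi [RI]
  [9:8] rd=3 = R3
  [7:0] imm=50 = $50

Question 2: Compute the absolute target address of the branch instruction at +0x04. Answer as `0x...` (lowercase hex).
0x9f14

+0x04: b0 04 ⇒ word 0xb004 (big)
  top 6b → 0x2c → bne [J]
  [9:0] imm=4 = $4
  target = base 0x9f0a + off 0x04 + 2 + imm 4 = 0x9f14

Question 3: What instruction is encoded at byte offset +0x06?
sub R2, R0

off 0x06: read 8a 00 as big → 0x8a00
  top 6b → 0x22 → sub [RR]
  rd: (w>>8)&0x3=0x2 → R2
  rs: (w>>6)&0x3=0x0 → R0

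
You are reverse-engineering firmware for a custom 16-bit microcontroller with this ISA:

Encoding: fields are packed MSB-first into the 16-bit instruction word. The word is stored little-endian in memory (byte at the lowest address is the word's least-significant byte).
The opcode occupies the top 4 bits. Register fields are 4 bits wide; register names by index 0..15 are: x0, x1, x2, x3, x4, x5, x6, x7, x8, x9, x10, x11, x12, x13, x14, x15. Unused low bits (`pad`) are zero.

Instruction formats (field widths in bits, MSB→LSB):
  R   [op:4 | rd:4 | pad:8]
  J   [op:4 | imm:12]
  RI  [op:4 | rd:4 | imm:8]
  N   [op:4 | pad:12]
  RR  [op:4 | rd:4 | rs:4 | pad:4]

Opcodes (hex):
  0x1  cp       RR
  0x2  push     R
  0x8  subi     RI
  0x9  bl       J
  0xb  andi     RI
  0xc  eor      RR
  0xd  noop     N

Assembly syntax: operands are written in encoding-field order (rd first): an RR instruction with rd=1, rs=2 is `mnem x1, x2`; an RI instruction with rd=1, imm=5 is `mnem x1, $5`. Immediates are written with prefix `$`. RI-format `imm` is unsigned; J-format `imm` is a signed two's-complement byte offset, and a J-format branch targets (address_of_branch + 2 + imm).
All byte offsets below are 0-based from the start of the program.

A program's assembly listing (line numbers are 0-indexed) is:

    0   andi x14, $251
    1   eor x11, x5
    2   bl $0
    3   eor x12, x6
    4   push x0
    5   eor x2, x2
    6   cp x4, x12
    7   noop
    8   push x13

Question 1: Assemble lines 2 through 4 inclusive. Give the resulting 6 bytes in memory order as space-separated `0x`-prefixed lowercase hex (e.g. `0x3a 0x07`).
0x00 0x90 0x60 0xcc 0x00 0x20

2. bl fields op=0x9:4|imm=0:12 → word 9000h → 00 90
3. eor fields op=0xc:4|rd=12:4|rs=6:4|pad=0:4 → word cc60h → 60 cc
4. push fields op=0x2:4|rd=0:4|pad=0:8 → word 2000h → 00 20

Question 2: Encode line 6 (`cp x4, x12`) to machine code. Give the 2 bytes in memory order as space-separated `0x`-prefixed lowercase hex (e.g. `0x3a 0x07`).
L6: cp op=0x1:4|rd=4:4|rs=12:4|pad=0:4 ⇒ 0x14c0 ⇒ little c0 14

0xc0 0x14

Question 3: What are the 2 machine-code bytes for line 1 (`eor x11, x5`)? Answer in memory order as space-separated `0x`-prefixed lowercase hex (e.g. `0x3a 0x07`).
0x50 0xcb

L1: eor op=0xc:4|rd=11:4|rs=5:4|pad=0:4 ⇒ 0xcb50 ⇒ little 50 cb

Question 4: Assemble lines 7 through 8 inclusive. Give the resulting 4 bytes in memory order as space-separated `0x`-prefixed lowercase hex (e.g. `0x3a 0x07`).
0x00 0xd0 0x00 0x2d

L7: noop op=0xd:4|pad=0:12 ⇒ 0xd000 ⇒ little 00 d0
L8: push op=0x2:4|rd=13:4|pad=0:8 ⇒ 0x2d00 ⇒ little 00 2d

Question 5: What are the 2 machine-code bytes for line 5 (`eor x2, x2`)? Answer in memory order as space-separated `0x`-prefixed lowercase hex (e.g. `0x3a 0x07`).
0x20 0xc2

L5: eor op=0xc:4|rd=2:4|rs=2:4|pad=0:4 ⇒ 0xc220 ⇒ little 20 c2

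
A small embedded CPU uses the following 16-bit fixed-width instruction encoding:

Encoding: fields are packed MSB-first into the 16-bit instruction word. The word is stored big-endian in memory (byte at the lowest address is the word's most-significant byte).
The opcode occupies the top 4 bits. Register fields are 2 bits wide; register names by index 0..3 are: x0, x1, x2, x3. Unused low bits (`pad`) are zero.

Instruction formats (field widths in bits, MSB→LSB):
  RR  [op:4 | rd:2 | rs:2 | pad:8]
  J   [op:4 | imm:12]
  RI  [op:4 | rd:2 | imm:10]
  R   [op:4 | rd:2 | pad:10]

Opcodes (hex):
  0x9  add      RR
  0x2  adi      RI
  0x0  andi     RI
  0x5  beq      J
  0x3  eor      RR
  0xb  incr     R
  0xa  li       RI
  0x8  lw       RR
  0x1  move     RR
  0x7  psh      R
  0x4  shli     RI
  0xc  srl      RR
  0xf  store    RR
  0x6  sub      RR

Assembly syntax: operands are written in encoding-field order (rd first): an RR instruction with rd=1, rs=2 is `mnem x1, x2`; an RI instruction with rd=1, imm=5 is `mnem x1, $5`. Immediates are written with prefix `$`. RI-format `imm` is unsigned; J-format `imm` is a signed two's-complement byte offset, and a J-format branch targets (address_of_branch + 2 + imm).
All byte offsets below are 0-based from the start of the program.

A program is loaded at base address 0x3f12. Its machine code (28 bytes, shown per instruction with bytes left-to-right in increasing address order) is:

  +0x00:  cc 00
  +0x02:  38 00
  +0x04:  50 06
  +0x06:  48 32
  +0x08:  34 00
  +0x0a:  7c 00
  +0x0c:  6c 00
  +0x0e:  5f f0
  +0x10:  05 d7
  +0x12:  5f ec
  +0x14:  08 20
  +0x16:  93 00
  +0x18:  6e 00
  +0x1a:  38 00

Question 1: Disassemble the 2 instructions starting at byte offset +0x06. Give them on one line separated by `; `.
[06] 48 32 → 0x4832
  top 4b → 0x4 → shli [RI]
  rd: (w>>10)&0x3=0x2 → x2
  imm: (w>>0)&0x3ff=0x32 → $50
[08] 34 00 → 0x3400
  top 4b → 0x3 → eor [RR]
  rd: (w>>10)&0x3=0x1 → x1
  rs: (w>>8)&0x3=0x0 → x0

shli x2, $50; eor x1, x0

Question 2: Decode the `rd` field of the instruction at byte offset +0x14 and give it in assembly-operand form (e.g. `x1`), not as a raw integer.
x2

@+14  big-endian(08 20) = 0x0820
  op=0x0820>>12=0x0 ⇒ andi (RI)
  [11:10] rd=2 = x2
  [9:0] imm=32 = $32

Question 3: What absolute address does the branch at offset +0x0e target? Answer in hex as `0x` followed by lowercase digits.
+0x0e: 5f f0 ⇒ word 0x5ff0 (big)
  opcode bits[15:12]=0x5: beq/J
  imm: (w>>0)&0xfff=0xff0 (s12→-16) → $-16
  target = base 0x3f12 + off 0x0e + 2 + imm -16 = 0x3f12

0x3f12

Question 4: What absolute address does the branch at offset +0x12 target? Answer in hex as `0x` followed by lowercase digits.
[12] 5f ec → 0x5fec
  op=0x5fec>>12=0x5 ⇒ beq (J)
  imm@[11:0]=0xfec (s12→-20) ⇒ $-20
  target = base 0x3f12 + off 0x12 + 2 + imm -20 = 0x3f12

0x3f12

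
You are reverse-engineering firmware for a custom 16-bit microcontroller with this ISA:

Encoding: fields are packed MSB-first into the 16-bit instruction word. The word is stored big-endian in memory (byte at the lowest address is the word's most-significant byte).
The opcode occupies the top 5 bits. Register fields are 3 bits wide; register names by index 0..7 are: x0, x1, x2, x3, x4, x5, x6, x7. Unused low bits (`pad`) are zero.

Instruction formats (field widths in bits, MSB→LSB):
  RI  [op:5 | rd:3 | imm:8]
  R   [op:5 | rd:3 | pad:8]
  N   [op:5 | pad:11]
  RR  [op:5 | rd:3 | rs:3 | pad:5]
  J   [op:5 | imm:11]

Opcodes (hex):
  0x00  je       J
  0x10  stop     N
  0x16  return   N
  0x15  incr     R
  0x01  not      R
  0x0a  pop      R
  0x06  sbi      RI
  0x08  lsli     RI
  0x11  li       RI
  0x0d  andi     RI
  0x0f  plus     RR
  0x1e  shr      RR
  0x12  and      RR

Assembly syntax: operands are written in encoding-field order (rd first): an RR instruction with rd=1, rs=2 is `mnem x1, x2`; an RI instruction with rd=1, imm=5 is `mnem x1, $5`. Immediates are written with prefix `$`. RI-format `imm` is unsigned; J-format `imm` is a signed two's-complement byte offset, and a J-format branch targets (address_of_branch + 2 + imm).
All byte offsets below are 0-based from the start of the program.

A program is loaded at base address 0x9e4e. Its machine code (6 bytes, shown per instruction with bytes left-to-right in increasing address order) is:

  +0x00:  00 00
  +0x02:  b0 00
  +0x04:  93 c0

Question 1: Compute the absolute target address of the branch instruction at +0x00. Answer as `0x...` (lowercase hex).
off 0x00: read 00 00 as big → 0x0000
  opcode bits[15:11]=0x0: je/J
  [10:0] imm=0 = $0
  target = base 0x9e4e + off 0x00 + 2 + imm 0 = 0x9e50

0x9e50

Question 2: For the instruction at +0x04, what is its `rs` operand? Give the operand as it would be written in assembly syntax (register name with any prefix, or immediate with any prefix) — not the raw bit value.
off 0x04: read 93 c0 as big → 0x93c0
  opcode bits[15:11]=0x12: and/RR
  [10:8] rd=3 = x3
  [7:5] rs=6 = x6

x6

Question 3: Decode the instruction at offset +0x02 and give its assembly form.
@+02  big-endian(b0 00) = 0xb000
  op=0xb000>>11=0x16 ⇒ return (N)

return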